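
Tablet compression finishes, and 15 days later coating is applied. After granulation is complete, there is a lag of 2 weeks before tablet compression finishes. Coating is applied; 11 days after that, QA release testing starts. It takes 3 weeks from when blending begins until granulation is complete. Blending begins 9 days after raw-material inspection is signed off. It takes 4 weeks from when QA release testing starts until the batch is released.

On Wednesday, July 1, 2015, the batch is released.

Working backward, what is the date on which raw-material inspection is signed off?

The batch is released: Jul 1, 2015.
QA release testing starts: Jul 1, 2015 − 4 weeks = Jun 3, 2015.
Coating is applied: Jun 3, 2015 − 11 days = May 23, 2015.
Tablet compression finishes: May 23, 2015 − 15 days = May 8, 2015.
Granulation is complete: May 8, 2015 − 2 weeks = Apr 24, 2015.
Blending begins: Apr 24, 2015 − 3 weeks = Apr 3, 2015.
Raw-material inspection is signed off: Apr 3, 2015 − 9 days = Mar 25, 2015.

Wednesday, March 25, 2015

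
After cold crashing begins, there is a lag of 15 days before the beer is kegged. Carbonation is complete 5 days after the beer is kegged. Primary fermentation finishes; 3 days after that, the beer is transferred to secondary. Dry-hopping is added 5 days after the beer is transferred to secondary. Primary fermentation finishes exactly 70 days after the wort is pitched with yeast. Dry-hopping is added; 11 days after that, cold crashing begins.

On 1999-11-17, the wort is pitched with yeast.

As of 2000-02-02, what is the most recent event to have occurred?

The wort is pitched with yeast: Nov 17, 1999.
Primary fermentation finishes: Nov 17, 1999 + 70 days = Jan 26, 2000.
The beer is transferred to secondary: Jan 26, 2000 + 3 days = Jan 29, 2000.
Dry-hopping is added: Jan 29, 2000 + 5 days = Feb 3, 2000.
Cold crashing begins: Feb 3, 2000 + 11 days = Feb 14, 2000.
The beer is kegged: Feb 14, 2000 + 15 days = Feb 29, 2000.
Carbonation is complete: Feb 29, 2000 + 5 days = Mar 5, 2000.
Feb 2, 2000 falls between when the beer is transferred to secondary (Jan 29, 2000) and when dry-hopping is added (Feb 3, 2000).

The beer is transferred to secondary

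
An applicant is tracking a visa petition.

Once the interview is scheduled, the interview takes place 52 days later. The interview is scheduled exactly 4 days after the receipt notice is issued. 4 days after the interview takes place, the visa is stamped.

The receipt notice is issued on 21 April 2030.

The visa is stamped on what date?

20 June 2030

The receipt notice is issued: Apr 21, 2030.
The interview is scheduled: Apr 21, 2030 + 4 days = Apr 25, 2030.
The interview takes place: Apr 25, 2030 + 52 days = Jun 16, 2030.
The visa is stamped: Jun 16, 2030 + 4 days = Jun 20, 2030.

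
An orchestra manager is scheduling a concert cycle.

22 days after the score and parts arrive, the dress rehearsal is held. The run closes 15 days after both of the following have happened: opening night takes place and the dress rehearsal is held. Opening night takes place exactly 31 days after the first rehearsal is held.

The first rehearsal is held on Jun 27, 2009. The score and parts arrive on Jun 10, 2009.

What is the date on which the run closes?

Aug 12, 2009

The first rehearsal is held: Jun 27, 2009.
Opening night takes place: Jun 27, 2009 + 31 days = Jul 28, 2009.
The score and parts arrive: Jun 10, 2009.
The dress rehearsal is held: Jun 10, 2009 + 22 days = Jul 2, 2009.
Both prerequisites met — opening night takes place (Jul 28, 2009), the dress rehearsal is held (Jul 2, 2009); the later is Jul 28, 2009.
The run closes: Jul 28, 2009 + 15 days = Aug 12, 2009.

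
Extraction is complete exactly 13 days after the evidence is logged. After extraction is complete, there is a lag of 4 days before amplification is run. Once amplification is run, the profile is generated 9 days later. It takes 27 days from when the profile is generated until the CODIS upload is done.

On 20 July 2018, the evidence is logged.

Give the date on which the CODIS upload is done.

The evidence is logged: Jul 20, 2018.
Extraction is complete: Jul 20, 2018 + 13 days = Aug 2, 2018.
Amplification is run: Aug 2, 2018 + 4 days = Aug 6, 2018.
The profile is generated: Aug 6, 2018 + 9 days = Aug 15, 2018.
The CODIS upload is done: Aug 15, 2018 + 27 days = Sep 11, 2018.

11 September 2018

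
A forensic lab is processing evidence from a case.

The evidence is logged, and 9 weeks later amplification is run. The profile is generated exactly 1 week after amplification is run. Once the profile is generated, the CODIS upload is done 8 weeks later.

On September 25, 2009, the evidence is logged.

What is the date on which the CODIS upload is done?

The evidence is logged: Sep 25, 2009.
Amplification is run: Sep 25, 2009 + 9 weeks = Nov 27, 2009.
The profile is generated: Nov 27, 2009 + 1 week = Dec 4, 2009.
The CODIS upload is done: Dec 4, 2009 + 8 weeks = Jan 29, 2010.

January 29, 2010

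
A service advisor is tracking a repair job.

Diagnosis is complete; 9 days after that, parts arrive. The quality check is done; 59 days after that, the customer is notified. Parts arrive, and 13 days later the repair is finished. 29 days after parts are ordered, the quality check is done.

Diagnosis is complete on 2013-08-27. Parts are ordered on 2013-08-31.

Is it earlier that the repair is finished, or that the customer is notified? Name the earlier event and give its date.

Diagnosis is complete: Aug 27, 2013.
Parts arrive: Aug 27, 2013 + 9 days = Sep 5, 2013.
The repair is finished: Sep 5, 2013 + 13 days = Sep 18, 2013.
Parts are ordered: Aug 31, 2013.
The quality check is done: Aug 31, 2013 + 29 days = Sep 29, 2013.
The customer is notified: Sep 29, 2013 + 59 days = Nov 27, 2013.
Comparing: the repair is finished on Sep 18, 2013 vs the customer is notified on Nov 27, 2013. Earlier: the repair is finished.

The repair is finished — 2013-09-18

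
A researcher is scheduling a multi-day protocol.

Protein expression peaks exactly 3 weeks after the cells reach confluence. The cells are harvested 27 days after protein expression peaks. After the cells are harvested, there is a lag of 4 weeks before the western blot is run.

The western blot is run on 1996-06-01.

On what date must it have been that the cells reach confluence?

1996-03-17

The western blot is run: Jun 1, 1996.
The cells are harvested: Jun 1, 1996 − 4 weeks = May 4, 1996.
Protein expression peaks: May 4, 1996 − 27 days = Apr 7, 1996.
The cells reach confluence: Apr 7, 1996 − 3 weeks = Mar 17, 1996.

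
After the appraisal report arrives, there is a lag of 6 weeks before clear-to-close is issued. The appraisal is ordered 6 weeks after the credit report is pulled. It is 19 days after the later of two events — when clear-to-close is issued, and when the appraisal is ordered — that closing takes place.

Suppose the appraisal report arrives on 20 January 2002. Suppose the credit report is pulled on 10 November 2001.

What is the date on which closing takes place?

22 March 2002

The appraisal report arrives: Jan 20, 2002.
Clear-to-close is issued: Jan 20, 2002 + 6 weeks = Mar 3, 2002.
The credit report is pulled: Nov 10, 2001.
The appraisal is ordered: Nov 10, 2001 + 6 weeks = Dec 22, 2001.
Both prerequisites met — clear-to-close is issued (Mar 3, 2002), the appraisal is ordered (Dec 22, 2001); the later is Mar 3, 2002.
Closing takes place: Mar 3, 2002 + 19 days = Mar 22, 2002.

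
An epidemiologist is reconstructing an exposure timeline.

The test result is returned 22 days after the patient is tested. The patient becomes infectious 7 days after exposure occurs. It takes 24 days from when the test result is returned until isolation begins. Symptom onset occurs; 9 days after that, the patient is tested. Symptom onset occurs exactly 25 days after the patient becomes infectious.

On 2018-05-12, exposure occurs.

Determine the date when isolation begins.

Exposure occurs: May 12, 2018.
The patient becomes infectious: May 12, 2018 + 7 days = May 19, 2018.
Symptom onset occurs: May 19, 2018 + 25 days = Jun 13, 2018.
The patient is tested: Jun 13, 2018 + 9 days = Jun 22, 2018.
The test result is returned: Jun 22, 2018 + 22 days = Jul 14, 2018.
Isolation begins: Jul 14, 2018 + 24 days = Aug 7, 2018.

2018-08-07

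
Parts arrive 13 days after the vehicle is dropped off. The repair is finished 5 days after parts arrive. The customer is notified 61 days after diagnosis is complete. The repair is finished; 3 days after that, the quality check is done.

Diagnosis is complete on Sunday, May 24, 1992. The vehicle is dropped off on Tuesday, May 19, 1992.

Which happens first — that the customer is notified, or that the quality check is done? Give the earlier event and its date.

The quality check is done — Tuesday, June 9, 1992

Diagnosis is complete: May 24, 1992.
The customer is notified: May 24, 1992 + 61 days = Jul 24, 1992.
The vehicle is dropped off: May 19, 1992.
Parts arrive: May 19, 1992 + 13 days = Jun 1, 1992.
The repair is finished: Jun 1, 1992 + 5 days = Jun 6, 1992.
The quality check is done: Jun 6, 1992 + 3 days = Jun 9, 1992.
Comparing: the customer is notified on Jul 24, 1992 vs the quality check is done on Jun 9, 1992. Earlier: the quality check is done.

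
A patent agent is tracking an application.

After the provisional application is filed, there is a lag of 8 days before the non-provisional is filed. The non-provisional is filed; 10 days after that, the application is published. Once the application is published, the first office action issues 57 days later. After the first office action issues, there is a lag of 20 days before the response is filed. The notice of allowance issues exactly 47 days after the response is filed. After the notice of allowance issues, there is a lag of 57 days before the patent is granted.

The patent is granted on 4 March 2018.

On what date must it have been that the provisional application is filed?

The patent is granted: Mar 4, 2018.
The notice of allowance issues: Mar 4, 2018 − 57 days = Jan 6, 2018.
The response is filed: Jan 6, 2018 − 47 days = Nov 20, 2017.
The first office action issues: Nov 20, 2017 − 20 days = Oct 31, 2017.
The application is published: Oct 31, 2017 − 57 days = Sep 4, 2017.
The non-provisional is filed: Sep 4, 2017 − 10 days = Aug 25, 2017.
The provisional application is filed: Aug 25, 2017 − 8 days = Aug 17, 2017.

17 August 2017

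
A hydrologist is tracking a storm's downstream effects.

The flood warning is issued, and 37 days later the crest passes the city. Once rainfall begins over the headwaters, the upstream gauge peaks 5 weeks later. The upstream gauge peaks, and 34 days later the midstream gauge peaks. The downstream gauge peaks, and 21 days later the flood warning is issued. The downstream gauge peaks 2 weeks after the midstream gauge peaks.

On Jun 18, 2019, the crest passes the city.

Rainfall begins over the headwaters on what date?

Jan 28, 2019

The crest passes the city: Jun 18, 2019.
The flood warning is issued: Jun 18, 2019 − 37 days = May 12, 2019.
The downstream gauge peaks: May 12, 2019 − 21 days = Apr 21, 2019.
The midstream gauge peaks: Apr 21, 2019 − 2 weeks = Apr 7, 2019.
The upstream gauge peaks: Apr 7, 2019 − 34 days = Mar 4, 2019.
Rainfall begins over the headwaters: Mar 4, 2019 − 5 weeks = Jan 28, 2019.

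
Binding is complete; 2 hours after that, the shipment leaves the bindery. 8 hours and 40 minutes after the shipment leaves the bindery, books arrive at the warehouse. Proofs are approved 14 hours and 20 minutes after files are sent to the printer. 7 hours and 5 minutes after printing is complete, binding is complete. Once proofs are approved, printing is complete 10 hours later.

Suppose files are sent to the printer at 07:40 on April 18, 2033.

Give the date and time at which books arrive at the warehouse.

Files are sent to the printer: 07:40 Apr 18, 2033.
Proofs are approved: 07:40 Apr 18, 2033 + 14h20m = 22:00 Apr 18, 2033.
Printing is complete: 22:00 Apr 18, 2033 + 10h = 08:00 Apr 19, 2033.
Binding is complete: 08:00 Apr 19, 2033 + 7h05m = 15:05 Apr 19, 2033.
The shipment leaves the bindery: 15:05 Apr 19, 2033 + 2h = 17:05 Apr 19, 2033.
Books arrive at the warehouse: 17:05 Apr 19, 2033 + 8h40m = 01:45 Apr 20, 2033.

01:45 on April 20, 2033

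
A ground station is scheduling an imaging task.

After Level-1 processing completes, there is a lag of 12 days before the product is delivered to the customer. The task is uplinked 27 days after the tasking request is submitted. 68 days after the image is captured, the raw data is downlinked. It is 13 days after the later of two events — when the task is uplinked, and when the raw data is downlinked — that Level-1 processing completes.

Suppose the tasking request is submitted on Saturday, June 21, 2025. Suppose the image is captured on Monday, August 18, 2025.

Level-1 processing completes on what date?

Friday, November 7, 2025

The tasking request is submitted: Jun 21, 2025.
The task is uplinked: Jun 21, 2025 + 27 days = Jul 18, 2025.
The image is captured: Aug 18, 2025.
The raw data is downlinked: Aug 18, 2025 + 68 days = Oct 25, 2025.
Both prerequisites met — the task is uplinked (Jul 18, 2025), the raw data is downlinked (Oct 25, 2025); the later is Oct 25, 2025.
Level-1 processing completes: Oct 25, 2025 + 13 days = Nov 7, 2025.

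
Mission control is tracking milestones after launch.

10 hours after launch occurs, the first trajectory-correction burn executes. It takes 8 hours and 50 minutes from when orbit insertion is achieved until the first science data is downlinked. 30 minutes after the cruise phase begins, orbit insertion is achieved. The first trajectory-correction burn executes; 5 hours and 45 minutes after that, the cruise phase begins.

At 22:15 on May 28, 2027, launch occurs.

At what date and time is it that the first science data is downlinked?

Launch occurs: 22:15 May 28, 2027.
The first trajectory-correction burn executes: 22:15 May 28, 2027 + 10h = 08:15 May 29, 2027.
The cruise phase begins: 08:15 May 29, 2027 + 5h45m = 14:00 May 29, 2027.
Orbit insertion is achieved: 14:00 May 29, 2027 + 30m = 14:30 May 29, 2027.
The first science data is downlinked: 14:30 May 29, 2027 + 8h50m = 23:20 May 29, 2027.

23:20 on May 29, 2027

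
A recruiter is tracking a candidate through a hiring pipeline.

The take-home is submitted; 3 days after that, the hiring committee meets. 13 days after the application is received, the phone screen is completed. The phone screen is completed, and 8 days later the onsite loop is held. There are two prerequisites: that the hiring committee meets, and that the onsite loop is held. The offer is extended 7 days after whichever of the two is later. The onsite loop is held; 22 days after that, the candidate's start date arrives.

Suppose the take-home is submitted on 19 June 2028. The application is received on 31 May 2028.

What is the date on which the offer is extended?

The take-home is submitted: Jun 19, 2028.
The hiring committee meets: Jun 19, 2028 + 3 days = Jun 22, 2028.
The application is received: May 31, 2028.
The phone screen is completed: May 31, 2028 + 13 days = Jun 13, 2028.
The onsite loop is held: Jun 13, 2028 + 8 days = Jun 21, 2028.
Both prerequisites met — the hiring committee meets (Jun 22, 2028), the onsite loop is held (Jun 21, 2028); the later is Jun 22, 2028.
The offer is extended: Jun 22, 2028 + 7 days = Jun 29, 2028.

29 June 2028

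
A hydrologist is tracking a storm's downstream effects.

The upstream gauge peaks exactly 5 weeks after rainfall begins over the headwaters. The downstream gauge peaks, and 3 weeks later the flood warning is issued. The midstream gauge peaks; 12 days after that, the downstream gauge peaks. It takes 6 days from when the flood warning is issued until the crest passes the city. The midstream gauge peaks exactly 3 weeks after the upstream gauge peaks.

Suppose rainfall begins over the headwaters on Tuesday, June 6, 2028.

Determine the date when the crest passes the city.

Rainfall begins over the headwaters: Jun 6, 2028.
The upstream gauge peaks: Jun 6, 2028 + 5 weeks = Jul 11, 2028.
The midstream gauge peaks: Jul 11, 2028 + 3 weeks = Aug 1, 2028.
The downstream gauge peaks: Aug 1, 2028 + 12 days = Aug 13, 2028.
The flood warning is issued: Aug 13, 2028 + 3 weeks = Sep 3, 2028.
The crest passes the city: Sep 3, 2028 + 6 days = Sep 9, 2028.

Saturday, September 9, 2028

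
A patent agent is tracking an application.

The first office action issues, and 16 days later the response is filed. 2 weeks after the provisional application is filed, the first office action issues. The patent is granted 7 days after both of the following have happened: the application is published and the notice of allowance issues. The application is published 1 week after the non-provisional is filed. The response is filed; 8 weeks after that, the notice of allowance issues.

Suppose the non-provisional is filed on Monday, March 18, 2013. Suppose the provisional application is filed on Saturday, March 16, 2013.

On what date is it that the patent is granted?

The non-provisional is filed: Mar 18, 2013.
The application is published: Mar 18, 2013 + 1 week = Mar 25, 2013.
The provisional application is filed: Mar 16, 2013.
The first office action issues: Mar 16, 2013 + 2 weeks = Mar 30, 2013.
The response is filed: Mar 30, 2013 + 16 days = Apr 15, 2013.
The notice of allowance issues: Apr 15, 2013 + 8 weeks = Jun 10, 2013.
Both prerequisites met — the application is published (Mar 25, 2013), the notice of allowance issues (Jun 10, 2013); the later is Jun 10, 2013.
The patent is granted: Jun 10, 2013 + 7 days = Jun 17, 2013.

Monday, June 17, 2013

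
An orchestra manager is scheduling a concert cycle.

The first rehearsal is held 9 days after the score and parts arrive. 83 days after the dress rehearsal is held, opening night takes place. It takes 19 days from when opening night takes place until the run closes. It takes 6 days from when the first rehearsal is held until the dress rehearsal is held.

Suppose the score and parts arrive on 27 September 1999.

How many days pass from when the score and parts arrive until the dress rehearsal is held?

Causal path: the score and parts arrive → the first rehearsal is held → the dress rehearsal is held.
Total delay along the path: 9 + 6 = 15 days.

15 days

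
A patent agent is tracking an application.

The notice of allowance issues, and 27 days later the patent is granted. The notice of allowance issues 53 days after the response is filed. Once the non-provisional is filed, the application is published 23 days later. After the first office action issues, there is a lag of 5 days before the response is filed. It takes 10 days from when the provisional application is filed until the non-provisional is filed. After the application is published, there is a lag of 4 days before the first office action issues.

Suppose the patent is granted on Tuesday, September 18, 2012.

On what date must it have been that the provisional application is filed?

Saturday, May 19, 2012

The patent is granted: Sep 18, 2012.
The notice of allowance issues: Sep 18, 2012 − 27 days = Aug 22, 2012.
The response is filed: Aug 22, 2012 − 53 days = Jun 30, 2012.
The first office action issues: Jun 30, 2012 − 5 days = Jun 25, 2012.
The application is published: Jun 25, 2012 − 4 days = Jun 21, 2012.
The non-provisional is filed: Jun 21, 2012 − 23 days = May 29, 2012.
The provisional application is filed: May 29, 2012 − 10 days = May 19, 2012.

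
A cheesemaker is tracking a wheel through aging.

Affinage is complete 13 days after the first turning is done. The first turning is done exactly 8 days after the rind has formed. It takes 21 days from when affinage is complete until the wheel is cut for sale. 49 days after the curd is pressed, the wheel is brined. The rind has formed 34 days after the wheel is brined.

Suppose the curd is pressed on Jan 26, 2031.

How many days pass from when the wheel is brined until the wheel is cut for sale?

76 days

Causal path: the wheel is brined → the rind has formed → the first turning is done → affinage is complete → the wheel is cut for sale.
Total delay along the path: 34 + 8 + 13 + 21 = 76 days.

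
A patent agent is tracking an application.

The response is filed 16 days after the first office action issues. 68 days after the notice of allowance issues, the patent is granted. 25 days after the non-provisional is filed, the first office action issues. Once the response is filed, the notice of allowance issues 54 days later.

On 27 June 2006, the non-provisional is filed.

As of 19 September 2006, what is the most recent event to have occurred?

The non-provisional is filed: Jun 27, 2006.
The first office action issues: Jun 27, 2006 + 25 days = Jul 22, 2006.
The response is filed: Jul 22, 2006 + 16 days = Aug 7, 2006.
The notice of allowance issues: Aug 7, 2006 + 54 days = Sep 30, 2006.
The patent is granted: Sep 30, 2006 + 68 days = Dec 7, 2006.
Sep 19, 2006 falls between when the response is filed (Aug 7, 2006) and when the notice of allowance issues (Sep 30, 2006).

The response is filed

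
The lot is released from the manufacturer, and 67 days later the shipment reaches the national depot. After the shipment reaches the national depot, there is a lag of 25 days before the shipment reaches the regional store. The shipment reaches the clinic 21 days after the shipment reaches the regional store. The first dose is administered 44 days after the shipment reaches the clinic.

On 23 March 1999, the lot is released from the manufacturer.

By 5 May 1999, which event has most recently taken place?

The lot is released from the manufacturer

The lot is released from the manufacturer: Mar 23, 1999.
The shipment reaches the national depot: Mar 23, 1999 + 67 days = May 29, 1999.
The shipment reaches the regional store: May 29, 1999 + 25 days = Jun 23, 1999.
The shipment reaches the clinic: Jun 23, 1999 + 21 days = Jul 14, 1999.
The first dose is administered: Jul 14, 1999 + 44 days = Aug 27, 1999.
May 5, 1999 falls between when the lot is released from the manufacturer (Mar 23, 1999) and when the shipment reaches the national depot (May 29, 1999).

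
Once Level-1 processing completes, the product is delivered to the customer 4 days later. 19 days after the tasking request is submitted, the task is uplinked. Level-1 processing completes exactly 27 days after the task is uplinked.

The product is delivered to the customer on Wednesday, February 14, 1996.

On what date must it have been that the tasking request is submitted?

The product is delivered to the customer: Feb 14, 1996.
Level-1 processing completes: Feb 14, 1996 − 4 days = Feb 10, 1996.
The task is uplinked: Feb 10, 1996 − 27 days = Jan 14, 1996.
The tasking request is submitted: Jan 14, 1996 − 19 days = Dec 26, 1995.

Tuesday, December 26, 1995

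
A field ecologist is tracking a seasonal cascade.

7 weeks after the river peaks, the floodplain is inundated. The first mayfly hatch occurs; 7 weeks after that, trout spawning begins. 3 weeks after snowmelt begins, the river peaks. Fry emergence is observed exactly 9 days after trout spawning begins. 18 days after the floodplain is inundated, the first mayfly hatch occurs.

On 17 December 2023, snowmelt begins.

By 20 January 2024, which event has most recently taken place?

Snowmelt begins: Dec 17, 2023.
The river peaks: Dec 17, 2023 + 3 weeks = Jan 7, 2024.
The floodplain is inundated: Jan 7, 2024 + 7 weeks = Feb 25, 2024.
The first mayfly hatch occurs: Feb 25, 2024 + 18 days = Mar 14, 2024.
Trout spawning begins: Mar 14, 2024 + 7 weeks = May 2, 2024.
Fry emergence is observed: May 2, 2024 + 9 days = May 11, 2024.
Jan 20, 2024 falls between when the river peaks (Jan 7, 2024) and when the floodplain is inundated (Feb 25, 2024).

The river peaks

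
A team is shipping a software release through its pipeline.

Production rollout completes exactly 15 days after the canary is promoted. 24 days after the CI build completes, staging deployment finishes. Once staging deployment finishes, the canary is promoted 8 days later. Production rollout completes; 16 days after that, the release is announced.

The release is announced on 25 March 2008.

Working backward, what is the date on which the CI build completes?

22 January 2008

The release is announced: Mar 25, 2008.
Production rollout completes: Mar 25, 2008 − 16 days = Mar 9, 2008.
The canary is promoted: Mar 9, 2008 − 15 days = Feb 23, 2008.
Staging deployment finishes: Feb 23, 2008 − 8 days = Feb 15, 2008.
The CI build completes: Feb 15, 2008 − 24 days = Jan 22, 2008.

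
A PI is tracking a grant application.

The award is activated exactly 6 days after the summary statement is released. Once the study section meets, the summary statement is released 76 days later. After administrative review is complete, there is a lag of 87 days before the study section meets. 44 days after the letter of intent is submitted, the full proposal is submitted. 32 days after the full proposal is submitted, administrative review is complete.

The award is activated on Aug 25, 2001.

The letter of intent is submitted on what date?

Dec 23, 2000

The award is activated: Aug 25, 2001.
The summary statement is released: Aug 25, 2001 − 6 days = Aug 19, 2001.
The study section meets: Aug 19, 2001 − 76 days = Jun 4, 2001.
Administrative review is complete: Jun 4, 2001 − 87 days = Mar 9, 2001.
The full proposal is submitted: Mar 9, 2001 − 32 days = Feb 5, 2001.
The letter of intent is submitted: Feb 5, 2001 − 44 days = Dec 23, 2000.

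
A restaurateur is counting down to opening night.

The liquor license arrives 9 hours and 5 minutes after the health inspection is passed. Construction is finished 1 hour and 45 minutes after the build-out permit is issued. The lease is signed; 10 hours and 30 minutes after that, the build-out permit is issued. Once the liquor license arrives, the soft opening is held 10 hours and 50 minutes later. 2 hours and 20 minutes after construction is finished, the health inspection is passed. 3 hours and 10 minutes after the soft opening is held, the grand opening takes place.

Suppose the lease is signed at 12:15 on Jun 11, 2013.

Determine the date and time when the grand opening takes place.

The lease is signed: 12:15 Jun 11, 2013.
The build-out permit is issued: 12:15 Jun 11, 2013 + 10h30m = 22:45 Jun 11, 2013.
Construction is finished: 22:45 Jun 11, 2013 + 1h45m = 00:30 Jun 12, 2013.
The health inspection is passed: 00:30 Jun 12, 2013 + 2h20m = 02:50 Jun 12, 2013.
The liquor license arrives: 02:50 Jun 12, 2013 + 9h05m = 11:55 Jun 12, 2013.
The soft opening is held: 11:55 Jun 12, 2013 + 10h50m = 22:45 Jun 12, 2013.
The grand opening takes place: 22:45 Jun 12, 2013 + 3h10m = 01:55 Jun 13, 2013.

01:55 on Jun 13, 2013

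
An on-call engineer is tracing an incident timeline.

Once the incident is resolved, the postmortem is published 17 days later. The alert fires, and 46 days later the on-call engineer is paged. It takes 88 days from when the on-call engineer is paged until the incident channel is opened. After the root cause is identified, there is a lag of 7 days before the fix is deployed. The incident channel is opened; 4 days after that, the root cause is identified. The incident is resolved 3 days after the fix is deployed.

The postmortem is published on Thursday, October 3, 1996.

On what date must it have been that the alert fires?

The postmortem is published: Oct 3, 1996.
The incident is resolved: Oct 3, 1996 − 17 days = Sep 16, 1996.
The fix is deployed: Sep 16, 1996 − 3 days = Sep 13, 1996.
The root cause is identified: Sep 13, 1996 − 7 days = Sep 6, 1996.
The incident channel is opened: Sep 6, 1996 − 4 days = Sep 2, 1996.
The on-call engineer is paged: Sep 2, 1996 − 88 days = Jun 6, 1996.
The alert fires: Jun 6, 1996 − 46 days = Apr 21, 1996.

Sunday, April 21, 1996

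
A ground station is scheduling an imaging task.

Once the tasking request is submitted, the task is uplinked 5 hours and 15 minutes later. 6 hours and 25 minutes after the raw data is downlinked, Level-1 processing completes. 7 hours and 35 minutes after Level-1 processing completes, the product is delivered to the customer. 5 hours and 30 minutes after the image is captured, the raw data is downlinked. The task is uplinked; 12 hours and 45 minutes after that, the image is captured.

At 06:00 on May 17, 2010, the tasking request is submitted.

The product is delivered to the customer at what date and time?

19:30 on May 18, 2010

The tasking request is submitted: 06:00 May 17, 2010.
The task is uplinked: 06:00 May 17, 2010 + 5h15m = 11:15 May 17, 2010.
The image is captured: 11:15 May 17, 2010 + 12h45m = 00:00 May 18, 2010.
The raw data is downlinked: 00:00 May 18, 2010 + 5h30m = 05:30 May 18, 2010.
Level-1 processing completes: 05:30 May 18, 2010 + 6h25m = 11:55 May 18, 2010.
The product is delivered to the customer: 11:55 May 18, 2010 + 7h35m = 19:30 May 18, 2010.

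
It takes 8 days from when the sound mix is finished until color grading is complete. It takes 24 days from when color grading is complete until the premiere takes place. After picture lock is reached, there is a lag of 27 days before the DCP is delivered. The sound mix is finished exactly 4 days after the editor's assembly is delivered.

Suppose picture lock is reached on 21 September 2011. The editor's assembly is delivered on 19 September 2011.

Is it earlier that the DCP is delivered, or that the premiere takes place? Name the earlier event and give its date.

Picture lock is reached: Sep 21, 2011.
The DCP is delivered: Sep 21, 2011 + 27 days = Oct 18, 2011.
The editor's assembly is delivered: Sep 19, 2011.
The sound mix is finished: Sep 19, 2011 + 4 days = Sep 23, 2011.
Color grading is complete: Sep 23, 2011 + 8 days = Oct 1, 2011.
The premiere takes place: Oct 1, 2011 + 24 days = Oct 25, 2011.
Comparing: the DCP is delivered on Oct 18, 2011 vs the premiere takes place on Oct 25, 2011. Earlier: the DCP is delivered.

The DCP is delivered — 18 October 2011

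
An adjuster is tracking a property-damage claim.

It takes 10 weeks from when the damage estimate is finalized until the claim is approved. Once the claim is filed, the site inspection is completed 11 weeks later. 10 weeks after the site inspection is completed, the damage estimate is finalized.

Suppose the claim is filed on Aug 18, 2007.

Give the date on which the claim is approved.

The claim is filed: Aug 18, 2007.
The site inspection is completed: Aug 18, 2007 + 11 weeks = Nov 3, 2007.
The damage estimate is finalized: Nov 3, 2007 + 10 weeks = Jan 12, 2008.
The claim is approved: Jan 12, 2008 + 10 weeks = Mar 22, 2008.

Mar 22, 2008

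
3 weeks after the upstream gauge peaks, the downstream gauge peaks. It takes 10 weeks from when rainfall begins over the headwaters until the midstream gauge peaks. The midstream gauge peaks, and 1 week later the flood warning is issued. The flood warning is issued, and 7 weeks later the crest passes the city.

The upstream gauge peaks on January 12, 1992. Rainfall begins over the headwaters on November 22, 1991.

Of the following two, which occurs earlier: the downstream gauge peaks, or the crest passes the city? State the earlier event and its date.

The downstream gauge peaks — February 2, 1992

The upstream gauge peaks: Jan 12, 1992.
The downstream gauge peaks: Jan 12, 1992 + 3 weeks = Feb 2, 1992.
Rainfall begins over the headwaters: Nov 22, 1991.
The midstream gauge peaks: Nov 22, 1991 + 10 weeks = Jan 31, 1992.
The flood warning is issued: Jan 31, 1992 + 1 week = Feb 7, 1992.
The crest passes the city: Feb 7, 1992 + 7 weeks = Mar 27, 1992.
Comparing: the downstream gauge peaks on Feb 2, 1992 vs the crest passes the city on Mar 27, 1992. Earlier: the downstream gauge peaks.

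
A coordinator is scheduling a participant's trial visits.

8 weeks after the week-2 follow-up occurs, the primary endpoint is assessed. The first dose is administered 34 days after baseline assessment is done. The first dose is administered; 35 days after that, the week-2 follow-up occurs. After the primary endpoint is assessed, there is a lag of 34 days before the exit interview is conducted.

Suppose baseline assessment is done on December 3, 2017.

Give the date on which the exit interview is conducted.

May 11, 2018

Baseline assessment is done: Dec 3, 2017.
The first dose is administered: Dec 3, 2017 + 34 days = Jan 6, 2018.
The week-2 follow-up occurs: Jan 6, 2018 + 35 days = Feb 10, 2018.
The primary endpoint is assessed: Feb 10, 2018 + 8 weeks = Apr 7, 2018.
The exit interview is conducted: Apr 7, 2018 + 34 days = May 11, 2018.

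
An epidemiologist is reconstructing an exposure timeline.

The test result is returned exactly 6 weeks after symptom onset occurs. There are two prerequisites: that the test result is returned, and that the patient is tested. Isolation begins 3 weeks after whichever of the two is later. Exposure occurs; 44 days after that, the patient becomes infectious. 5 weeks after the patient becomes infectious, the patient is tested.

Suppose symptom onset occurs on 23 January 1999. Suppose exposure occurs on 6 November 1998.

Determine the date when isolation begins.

27 March 1999

Symptom onset occurs: Jan 23, 1999.
The test result is returned: Jan 23, 1999 + 6 weeks = Mar 6, 1999.
Exposure occurs: Nov 6, 1998.
The patient becomes infectious: Nov 6, 1998 + 44 days = Dec 20, 1998.
The patient is tested: Dec 20, 1998 + 5 weeks = Jan 24, 1999.
Both prerequisites met — the test result is returned (Mar 6, 1999), the patient is tested (Jan 24, 1999); the later is Mar 6, 1999.
Isolation begins: Mar 6, 1999 + 3 weeks = Mar 27, 1999.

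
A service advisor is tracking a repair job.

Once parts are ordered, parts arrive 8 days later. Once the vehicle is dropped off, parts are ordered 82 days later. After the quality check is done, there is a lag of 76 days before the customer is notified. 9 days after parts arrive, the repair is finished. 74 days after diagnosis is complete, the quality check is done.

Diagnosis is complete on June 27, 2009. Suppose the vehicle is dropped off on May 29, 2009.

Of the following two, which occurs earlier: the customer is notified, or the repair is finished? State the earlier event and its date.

Diagnosis is complete: Jun 27, 2009.
The quality check is done: Jun 27, 2009 + 74 days = Sep 9, 2009.
The customer is notified: Sep 9, 2009 + 76 days = Nov 24, 2009.
The vehicle is dropped off: May 29, 2009.
Parts are ordered: May 29, 2009 + 82 days = Aug 19, 2009.
Parts arrive: Aug 19, 2009 + 8 days = Aug 27, 2009.
The repair is finished: Aug 27, 2009 + 9 days = Sep 5, 2009.
Comparing: the customer is notified on Nov 24, 2009 vs the repair is finished on Sep 5, 2009. Earlier: the repair is finished.

The repair is finished — September 5, 2009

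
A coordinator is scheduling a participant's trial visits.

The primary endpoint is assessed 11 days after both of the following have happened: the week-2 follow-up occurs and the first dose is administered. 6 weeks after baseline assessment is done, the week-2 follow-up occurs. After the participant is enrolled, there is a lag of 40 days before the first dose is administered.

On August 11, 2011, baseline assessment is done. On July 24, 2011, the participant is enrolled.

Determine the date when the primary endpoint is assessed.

October 3, 2011

Baseline assessment is done: Aug 11, 2011.
The week-2 follow-up occurs: Aug 11, 2011 + 6 weeks = Sep 22, 2011.
The participant is enrolled: Jul 24, 2011.
The first dose is administered: Jul 24, 2011 + 40 days = Sep 2, 2011.
Both prerequisites met — the week-2 follow-up occurs (Sep 22, 2011), the first dose is administered (Sep 2, 2011); the later is Sep 22, 2011.
The primary endpoint is assessed: Sep 22, 2011 + 11 days = Oct 3, 2011.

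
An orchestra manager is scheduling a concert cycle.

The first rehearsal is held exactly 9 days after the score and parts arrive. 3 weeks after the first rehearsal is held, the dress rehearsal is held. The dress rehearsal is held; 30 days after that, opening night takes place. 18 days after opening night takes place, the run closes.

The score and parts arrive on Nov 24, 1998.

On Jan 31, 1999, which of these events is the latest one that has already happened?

The score and parts arrive: Nov 24, 1998.
The first rehearsal is held: Nov 24, 1998 + 9 days = Dec 3, 1998.
The dress rehearsal is held: Dec 3, 1998 + 3 weeks = Dec 24, 1998.
Opening night takes place: Dec 24, 1998 + 30 days = Jan 23, 1999.
The run closes: Jan 23, 1999 + 18 days = Feb 10, 1999.
Jan 31, 1999 falls between when opening night takes place (Jan 23, 1999) and when the run closes (Feb 10, 1999).

Opening night takes place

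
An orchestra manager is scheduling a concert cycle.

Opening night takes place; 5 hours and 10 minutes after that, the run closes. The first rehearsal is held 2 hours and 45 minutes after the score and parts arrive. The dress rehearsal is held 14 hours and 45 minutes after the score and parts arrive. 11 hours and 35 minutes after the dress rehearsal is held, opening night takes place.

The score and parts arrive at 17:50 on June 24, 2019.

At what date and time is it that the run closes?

01:20 on June 26, 2019

The score and parts arrive: 17:50 Jun 24, 2019.
The dress rehearsal is held: 17:50 Jun 24, 2019 + 14h45m = 08:35 Jun 25, 2019.
Opening night takes place: 08:35 Jun 25, 2019 + 11h35m = 20:10 Jun 25, 2019.
The run closes: 20:10 Jun 25, 2019 + 5h10m = 01:20 Jun 26, 2019.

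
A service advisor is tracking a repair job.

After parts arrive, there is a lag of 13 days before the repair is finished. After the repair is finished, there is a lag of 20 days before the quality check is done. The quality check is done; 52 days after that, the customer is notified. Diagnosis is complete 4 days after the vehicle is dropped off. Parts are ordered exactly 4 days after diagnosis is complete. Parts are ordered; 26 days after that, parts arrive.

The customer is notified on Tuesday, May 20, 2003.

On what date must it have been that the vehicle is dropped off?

Tuesday, January 21, 2003

The customer is notified: May 20, 2003.
The quality check is done: May 20, 2003 − 52 days = Mar 29, 2003.
The repair is finished: Mar 29, 2003 − 20 days = Mar 9, 2003.
Parts arrive: Mar 9, 2003 − 13 days = Feb 24, 2003.
Parts are ordered: Feb 24, 2003 − 26 days = Jan 29, 2003.
Diagnosis is complete: Jan 29, 2003 − 4 days = Jan 25, 2003.
The vehicle is dropped off: Jan 25, 2003 − 4 days = Jan 21, 2003.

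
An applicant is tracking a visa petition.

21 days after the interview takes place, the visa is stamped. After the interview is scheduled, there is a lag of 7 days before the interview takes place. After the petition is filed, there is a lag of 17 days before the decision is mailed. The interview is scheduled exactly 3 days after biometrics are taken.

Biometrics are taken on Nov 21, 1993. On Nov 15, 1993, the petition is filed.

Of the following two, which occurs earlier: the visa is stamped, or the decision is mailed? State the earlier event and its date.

Biometrics are taken: Nov 21, 1993.
The interview is scheduled: Nov 21, 1993 + 3 days = Nov 24, 1993.
The interview takes place: Nov 24, 1993 + 7 days = Dec 1, 1993.
The visa is stamped: Dec 1, 1993 + 21 days = Dec 22, 1993.
The petition is filed: Nov 15, 1993.
The decision is mailed: Nov 15, 1993 + 17 days = Dec 2, 1993.
Comparing: the visa is stamped on Dec 22, 1993 vs the decision is mailed on Dec 2, 1993. Earlier: the decision is mailed.

The decision is mailed — Dec 2, 1993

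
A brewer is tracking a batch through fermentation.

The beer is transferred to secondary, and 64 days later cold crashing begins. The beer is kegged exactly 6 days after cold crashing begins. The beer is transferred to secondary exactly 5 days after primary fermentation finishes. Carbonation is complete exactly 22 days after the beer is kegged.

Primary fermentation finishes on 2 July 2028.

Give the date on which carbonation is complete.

Primary fermentation finishes: Jul 2, 2028.
The beer is transferred to secondary: Jul 2, 2028 + 5 days = Jul 7, 2028.
Cold crashing begins: Jul 7, 2028 + 64 days = Sep 9, 2028.
The beer is kegged: Sep 9, 2028 + 6 days = Sep 15, 2028.
Carbonation is complete: Sep 15, 2028 + 22 days = Oct 7, 2028.

7 October 2028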